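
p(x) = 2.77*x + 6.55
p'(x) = 2.77000000000000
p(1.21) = 9.90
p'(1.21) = 2.77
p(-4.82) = -6.80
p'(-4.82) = 2.77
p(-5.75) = -9.38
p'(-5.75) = 2.77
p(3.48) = 16.19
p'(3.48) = 2.77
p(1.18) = 9.82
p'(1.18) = 2.77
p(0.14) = 6.94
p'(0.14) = 2.77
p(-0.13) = 6.19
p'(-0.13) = 2.77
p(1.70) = 11.26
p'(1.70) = 2.77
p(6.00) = 23.17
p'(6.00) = 2.77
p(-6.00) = -10.07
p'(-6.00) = 2.77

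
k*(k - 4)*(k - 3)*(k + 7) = k^4 - 37*k^2 + 84*k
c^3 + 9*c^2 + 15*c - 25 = (c - 1)*(c + 5)^2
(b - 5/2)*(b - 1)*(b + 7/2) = b^3 - 39*b/4 + 35/4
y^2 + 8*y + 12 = (y + 2)*(y + 6)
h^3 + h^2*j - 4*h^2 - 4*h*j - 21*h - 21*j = (h - 7)*(h + 3)*(h + j)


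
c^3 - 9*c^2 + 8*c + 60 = (c - 6)*(c - 5)*(c + 2)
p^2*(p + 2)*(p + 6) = p^4 + 8*p^3 + 12*p^2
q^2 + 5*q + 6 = (q + 2)*(q + 3)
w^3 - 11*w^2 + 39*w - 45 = (w - 5)*(w - 3)^2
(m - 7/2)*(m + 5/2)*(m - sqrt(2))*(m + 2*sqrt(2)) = m^4 - m^3 + sqrt(2)*m^3 - 51*m^2/4 - sqrt(2)*m^2 - 35*sqrt(2)*m/4 + 4*m + 35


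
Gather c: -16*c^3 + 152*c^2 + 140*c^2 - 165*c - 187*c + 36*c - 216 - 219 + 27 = -16*c^3 + 292*c^2 - 316*c - 408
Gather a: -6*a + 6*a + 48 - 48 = 0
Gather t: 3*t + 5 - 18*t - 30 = -15*t - 25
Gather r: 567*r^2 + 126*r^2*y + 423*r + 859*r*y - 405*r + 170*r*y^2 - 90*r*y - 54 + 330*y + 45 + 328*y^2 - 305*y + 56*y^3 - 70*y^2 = r^2*(126*y + 567) + r*(170*y^2 + 769*y + 18) + 56*y^3 + 258*y^2 + 25*y - 9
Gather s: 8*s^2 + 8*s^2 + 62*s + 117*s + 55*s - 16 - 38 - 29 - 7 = 16*s^2 + 234*s - 90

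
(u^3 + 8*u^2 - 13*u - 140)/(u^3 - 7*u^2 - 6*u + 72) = (u^2 + 12*u + 35)/(u^2 - 3*u - 18)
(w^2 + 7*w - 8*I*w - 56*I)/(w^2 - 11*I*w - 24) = (w + 7)/(w - 3*I)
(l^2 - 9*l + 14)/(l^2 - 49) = (l - 2)/(l + 7)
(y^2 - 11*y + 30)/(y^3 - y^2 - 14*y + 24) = (y^2 - 11*y + 30)/(y^3 - y^2 - 14*y + 24)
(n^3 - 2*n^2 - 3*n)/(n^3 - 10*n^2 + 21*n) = (n + 1)/(n - 7)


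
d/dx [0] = 0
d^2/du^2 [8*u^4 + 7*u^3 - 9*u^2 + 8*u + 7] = 96*u^2 + 42*u - 18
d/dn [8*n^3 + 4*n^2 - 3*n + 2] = 24*n^2 + 8*n - 3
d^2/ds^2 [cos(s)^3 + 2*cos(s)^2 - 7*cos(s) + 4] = 25*cos(s)/4 - 4*cos(2*s) - 9*cos(3*s)/4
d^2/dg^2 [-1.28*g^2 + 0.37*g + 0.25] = -2.56000000000000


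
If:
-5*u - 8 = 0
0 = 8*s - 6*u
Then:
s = -6/5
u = -8/5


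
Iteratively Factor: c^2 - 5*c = (c - 5)*(c)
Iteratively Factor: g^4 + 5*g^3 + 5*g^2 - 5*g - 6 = (g - 1)*(g^3 + 6*g^2 + 11*g + 6) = (g - 1)*(g + 2)*(g^2 + 4*g + 3) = (g - 1)*(g + 2)*(g + 3)*(g + 1)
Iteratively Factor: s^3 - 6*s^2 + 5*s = (s - 5)*(s^2 - s) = s*(s - 5)*(s - 1)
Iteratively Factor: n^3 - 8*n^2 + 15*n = (n)*(n^2 - 8*n + 15) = n*(n - 3)*(n - 5)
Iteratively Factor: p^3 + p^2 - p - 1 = (p - 1)*(p^2 + 2*p + 1) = (p - 1)*(p + 1)*(p + 1)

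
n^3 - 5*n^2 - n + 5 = (n - 5)*(n - 1)*(n + 1)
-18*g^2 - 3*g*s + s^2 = (-6*g + s)*(3*g + s)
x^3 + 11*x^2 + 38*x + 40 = (x + 2)*(x + 4)*(x + 5)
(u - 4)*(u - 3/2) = u^2 - 11*u/2 + 6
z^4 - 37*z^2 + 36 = (z - 6)*(z - 1)*(z + 1)*(z + 6)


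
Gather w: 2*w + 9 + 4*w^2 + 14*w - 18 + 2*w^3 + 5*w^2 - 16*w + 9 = 2*w^3 + 9*w^2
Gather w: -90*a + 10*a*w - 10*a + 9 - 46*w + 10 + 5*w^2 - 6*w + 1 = -100*a + 5*w^2 + w*(10*a - 52) + 20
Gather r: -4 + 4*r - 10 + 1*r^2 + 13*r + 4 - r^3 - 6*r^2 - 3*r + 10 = -r^3 - 5*r^2 + 14*r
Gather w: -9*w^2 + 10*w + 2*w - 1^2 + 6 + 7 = -9*w^2 + 12*w + 12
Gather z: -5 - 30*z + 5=-30*z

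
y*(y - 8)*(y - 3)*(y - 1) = y^4 - 12*y^3 + 35*y^2 - 24*y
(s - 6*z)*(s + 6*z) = s^2 - 36*z^2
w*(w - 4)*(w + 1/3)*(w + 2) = w^4 - 5*w^3/3 - 26*w^2/3 - 8*w/3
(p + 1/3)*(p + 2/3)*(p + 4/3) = p^3 + 7*p^2/3 + 14*p/9 + 8/27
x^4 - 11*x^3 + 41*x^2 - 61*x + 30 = (x - 5)*(x - 3)*(x - 2)*(x - 1)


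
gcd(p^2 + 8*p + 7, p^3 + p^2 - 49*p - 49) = p^2 + 8*p + 7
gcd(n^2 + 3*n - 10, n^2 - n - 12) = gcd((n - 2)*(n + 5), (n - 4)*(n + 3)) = 1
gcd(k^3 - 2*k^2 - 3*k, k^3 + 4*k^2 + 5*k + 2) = k + 1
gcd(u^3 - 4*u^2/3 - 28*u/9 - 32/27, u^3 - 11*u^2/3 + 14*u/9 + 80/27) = u^2 - 2*u - 16/9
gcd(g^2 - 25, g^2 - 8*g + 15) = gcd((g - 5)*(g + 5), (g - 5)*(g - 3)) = g - 5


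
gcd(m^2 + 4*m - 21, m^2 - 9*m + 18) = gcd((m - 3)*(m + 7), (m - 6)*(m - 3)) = m - 3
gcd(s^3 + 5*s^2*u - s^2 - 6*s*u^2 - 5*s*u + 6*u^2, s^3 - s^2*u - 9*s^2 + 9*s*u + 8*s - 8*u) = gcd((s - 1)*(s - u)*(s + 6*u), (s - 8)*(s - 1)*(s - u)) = s^2 - s*u - s + u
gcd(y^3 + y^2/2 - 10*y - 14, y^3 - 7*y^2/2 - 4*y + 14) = y^2 - 3*y/2 - 7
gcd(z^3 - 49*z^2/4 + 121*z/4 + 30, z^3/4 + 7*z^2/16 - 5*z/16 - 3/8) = z + 3/4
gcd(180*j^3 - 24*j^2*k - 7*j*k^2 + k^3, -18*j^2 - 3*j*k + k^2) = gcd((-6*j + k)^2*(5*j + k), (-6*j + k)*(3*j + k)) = 6*j - k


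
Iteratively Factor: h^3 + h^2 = (h)*(h^2 + h) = h*(h + 1)*(h)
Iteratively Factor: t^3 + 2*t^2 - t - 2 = (t + 2)*(t^2 - 1) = (t - 1)*(t + 2)*(t + 1)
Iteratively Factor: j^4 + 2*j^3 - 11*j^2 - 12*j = (j + 4)*(j^3 - 2*j^2 - 3*j) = (j - 3)*(j + 4)*(j^2 + j) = (j - 3)*(j + 1)*(j + 4)*(j)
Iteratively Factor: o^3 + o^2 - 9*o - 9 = (o - 3)*(o^2 + 4*o + 3) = (o - 3)*(o + 3)*(o + 1)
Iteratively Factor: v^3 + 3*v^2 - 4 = (v + 2)*(v^2 + v - 2) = (v - 1)*(v + 2)*(v + 2)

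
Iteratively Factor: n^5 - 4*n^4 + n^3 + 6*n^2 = (n - 2)*(n^4 - 2*n^3 - 3*n^2) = n*(n - 2)*(n^3 - 2*n^2 - 3*n) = n^2*(n - 2)*(n^2 - 2*n - 3) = n^2*(n - 2)*(n + 1)*(n - 3)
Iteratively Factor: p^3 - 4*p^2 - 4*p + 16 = (p - 2)*(p^2 - 2*p - 8) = (p - 4)*(p - 2)*(p + 2)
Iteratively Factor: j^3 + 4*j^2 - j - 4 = (j + 4)*(j^2 - 1) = (j - 1)*(j + 4)*(j + 1)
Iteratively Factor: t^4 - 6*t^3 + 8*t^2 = (t)*(t^3 - 6*t^2 + 8*t) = t*(t - 4)*(t^2 - 2*t) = t^2*(t - 4)*(t - 2)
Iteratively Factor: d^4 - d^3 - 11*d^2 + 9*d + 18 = (d + 3)*(d^3 - 4*d^2 + d + 6) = (d - 3)*(d + 3)*(d^2 - d - 2) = (d - 3)*(d - 2)*(d + 3)*(d + 1)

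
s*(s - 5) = s^2 - 5*s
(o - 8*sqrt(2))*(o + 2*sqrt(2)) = o^2 - 6*sqrt(2)*o - 32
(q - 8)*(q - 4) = q^2 - 12*q + 32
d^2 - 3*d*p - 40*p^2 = (d - 8*p)*(d + 5*p)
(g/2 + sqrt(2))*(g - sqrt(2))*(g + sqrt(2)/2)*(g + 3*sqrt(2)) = g^4/2 + 9*sqrt(2)*g^3/4 + 3*g^2 - 11*sqrt(2)*g/2 - 6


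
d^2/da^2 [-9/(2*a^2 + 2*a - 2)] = 9*(a^2 + a - (2*a + 1)^2 - 1)/(a^2 + a - 1)^3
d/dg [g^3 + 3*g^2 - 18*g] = 3*g^2 + 6*g - 18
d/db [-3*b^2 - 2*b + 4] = -6*b - 2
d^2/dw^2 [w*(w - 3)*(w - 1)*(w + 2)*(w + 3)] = 20*w^3 + 12*w^2 - 66*w - 18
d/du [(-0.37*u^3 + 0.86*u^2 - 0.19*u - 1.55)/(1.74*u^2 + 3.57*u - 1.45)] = (-0.6438*u^4 - 2.6418*u^3 + 5.0103*u^2 + 2.9*u + 5.809)/(3.0276*u^4 + 12.4236*u^3 + 7.6989*u^2 - 10.353*u + 2.1025)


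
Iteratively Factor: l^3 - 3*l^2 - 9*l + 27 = (l + 3)*(l^2 - 6*l + 9) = (l - 3)*(l + 3)*(l - 3)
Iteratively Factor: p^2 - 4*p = (p - 4)*(p)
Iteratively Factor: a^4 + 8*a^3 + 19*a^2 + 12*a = (a + 1)*(a^3 + 7*a^2 + 12*a) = a*(a + 1)*(a^2 + 7*a + 12) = a*(a + 1)*(a + 3)*(a + 4)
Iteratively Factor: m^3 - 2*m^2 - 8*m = (m - 4)*(m^2 + 2*m) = (m - 4)*(m + 2)*(m)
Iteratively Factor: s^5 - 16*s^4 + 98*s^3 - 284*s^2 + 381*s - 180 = (s - 3)*(s^4 - 13*s^3 + 59*s^2 - 107*s + 60) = (s - 5)*(s - 3)*(s^3 - 8*s^2 + 19*s - 12) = (s - 5)*(s - 3)^2*(s^2 - 5*s + 4) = (s - 5)*(s - 3)^2*(s - 1)*(s - 4)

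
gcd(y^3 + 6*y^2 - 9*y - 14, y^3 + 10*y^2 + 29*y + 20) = y + 1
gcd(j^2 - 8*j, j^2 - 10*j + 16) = j - 8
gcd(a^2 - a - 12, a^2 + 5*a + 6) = a + 3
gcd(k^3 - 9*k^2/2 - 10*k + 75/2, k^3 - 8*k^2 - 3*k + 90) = k^2 - 2*k - 15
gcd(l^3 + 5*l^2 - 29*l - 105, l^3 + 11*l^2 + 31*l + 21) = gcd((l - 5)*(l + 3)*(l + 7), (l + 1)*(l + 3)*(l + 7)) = l^2 + 10*l + 21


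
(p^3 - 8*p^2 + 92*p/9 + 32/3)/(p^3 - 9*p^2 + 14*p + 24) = (p^2 - 2*p - 16/9)/(p^2 - 3*p - 4)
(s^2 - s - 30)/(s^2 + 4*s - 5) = (s - 6)/(s - 1)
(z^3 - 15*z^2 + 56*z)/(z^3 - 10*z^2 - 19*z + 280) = z/(z + 5)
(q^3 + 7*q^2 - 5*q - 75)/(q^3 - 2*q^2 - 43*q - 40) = (q^2 + 2*q - 15)/(q^2 - 7*q - 8)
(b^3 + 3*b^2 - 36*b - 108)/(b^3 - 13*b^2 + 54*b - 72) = (b^2 + 9*b + 18)/(b^2 - 7*b + 12)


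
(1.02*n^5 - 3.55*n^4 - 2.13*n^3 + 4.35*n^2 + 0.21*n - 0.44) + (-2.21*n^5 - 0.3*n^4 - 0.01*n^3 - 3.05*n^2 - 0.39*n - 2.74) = -1.19*n^5 - 3.85*n^4 - 2.14*n^3 + 1.3*n^2 - 0.18*n - 3.18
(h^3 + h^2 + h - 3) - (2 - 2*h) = h^3 + h^2 + 3*h - 5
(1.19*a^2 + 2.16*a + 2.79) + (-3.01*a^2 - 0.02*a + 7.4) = -1.82*a^2 + 2.14*a + 10.19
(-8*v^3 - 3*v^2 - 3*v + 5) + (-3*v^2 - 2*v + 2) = -8*v^3 - 6*v^2 - 5*v + 7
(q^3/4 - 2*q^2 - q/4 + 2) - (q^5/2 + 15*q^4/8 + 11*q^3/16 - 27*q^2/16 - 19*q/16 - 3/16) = -q^5/2 - 15*q^4/8 - 7*q^3/16 - 5*q^2/16 + 15*q/16 + 35/16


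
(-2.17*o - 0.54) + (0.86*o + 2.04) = 1.5 - 1.31*o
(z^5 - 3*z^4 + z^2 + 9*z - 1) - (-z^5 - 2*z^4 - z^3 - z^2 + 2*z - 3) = 2*z^5 - z^4 + z^3 + 2*z^2 + 7*z + 2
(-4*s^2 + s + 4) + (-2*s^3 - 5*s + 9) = -2*s^3 - 4*s^2 - 4*s + 13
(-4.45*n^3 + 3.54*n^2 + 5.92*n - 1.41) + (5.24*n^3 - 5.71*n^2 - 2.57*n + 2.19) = 0.79*n^3 - 2.17*n^2 + 3.35*n + 0.78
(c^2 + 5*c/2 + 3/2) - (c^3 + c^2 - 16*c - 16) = -c^3 + 37*c/2 + 35/2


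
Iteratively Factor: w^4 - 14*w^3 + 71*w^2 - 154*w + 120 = (w - 4)*(w^3 - 10*w^2 + 31*w - 30) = (w - 4)*(w - 2)*(w^2 - 8*w + 15) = (w - 4)*(w - 3)*(w - 2)*(w - 5)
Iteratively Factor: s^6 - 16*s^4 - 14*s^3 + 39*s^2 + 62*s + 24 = (s + 1)*(s^5 - s^4 - 15*s^3 + s^2 + 38*s + 24) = (s + 1)*(s + 3)*(s^4 - 4*s^3 - 3*s^2 + 10*s + 8) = (s - 2)*(s + 1)*(s + 3)*(s^3 - 2*s^2 - 7*s - 4) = (s - 2)*(s + 1)^2*(s + 3)*(s^2 - 3*s - 4) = (s - 2)*(s + 1)^3*(s + 3)*(s - 4)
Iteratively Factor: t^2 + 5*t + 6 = (t + 3)*(t + 2)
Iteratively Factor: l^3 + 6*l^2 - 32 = (l - 2)*(l^2 + 8*l + 16) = (l - 2)*(l + 4)*(l + 4)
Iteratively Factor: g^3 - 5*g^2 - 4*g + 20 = (g - 5)*(g^2 - 4) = (g - 5)*(g + 2)*(g - 2)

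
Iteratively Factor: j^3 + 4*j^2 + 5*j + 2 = (j + 2)*(j^2 + 2*j + 1) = (j + 1)*(j + 2)*(j + 1)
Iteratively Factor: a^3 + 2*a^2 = (a)*(a^2 + 2*a) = a*(a + 2)*(a)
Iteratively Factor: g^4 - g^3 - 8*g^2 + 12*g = (g)*(g^3 - g^2 - 8*g + 12) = g*(g + 3)*(g^2 - 4*g + 4) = g*(g - 2)*(g + 3)*(g - 2)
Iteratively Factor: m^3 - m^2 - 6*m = (m)*(m^2 - m - 6) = m*(m - 3)*(m + 2)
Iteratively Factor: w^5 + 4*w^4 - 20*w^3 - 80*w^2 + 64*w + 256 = (w + 4)*(w^4 - 20*w^2 + 64) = (w - 4)*(w + 4)*(w^3 + 4*w^2 - 4*w - 16) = (w - 4)*(w - 2)*(w + 4)*(w^2 + 6*w + 8) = (w - 4)*(w - 2)*(w + 4)^2*(w + 2)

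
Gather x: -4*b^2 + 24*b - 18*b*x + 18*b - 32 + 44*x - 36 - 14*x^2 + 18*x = -4*b^2 + 42*b - 14*x^2 + x*(62 - 18*b) - 68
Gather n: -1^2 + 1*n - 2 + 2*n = 3*n - 3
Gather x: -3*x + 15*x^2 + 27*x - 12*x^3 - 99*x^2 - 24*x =-12*x^3 - 84*x^2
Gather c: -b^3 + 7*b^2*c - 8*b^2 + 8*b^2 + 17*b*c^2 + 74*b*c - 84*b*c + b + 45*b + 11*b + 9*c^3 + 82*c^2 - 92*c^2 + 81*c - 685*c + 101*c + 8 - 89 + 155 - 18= -b^3 + 57*b + 9*c^3 + c^2*(17*b - 10) + c*(7*b^2 - 10*b - 503) + 56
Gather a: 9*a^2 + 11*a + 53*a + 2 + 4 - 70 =9*a^2 + 64*a - 64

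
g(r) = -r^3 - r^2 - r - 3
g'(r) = -3*r^2 - 2*r - 1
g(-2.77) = 13.35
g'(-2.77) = -18.48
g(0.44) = -3.72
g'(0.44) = -2.46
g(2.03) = -17.52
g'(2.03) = -17.42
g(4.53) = -121.01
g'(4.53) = -71.62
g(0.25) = -3.33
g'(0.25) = -1.69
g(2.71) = -32.96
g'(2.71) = -28.45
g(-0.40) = -2.70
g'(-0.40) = -0.68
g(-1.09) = -1.80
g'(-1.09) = -2.38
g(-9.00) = 654.00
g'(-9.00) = -226.00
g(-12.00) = 1593.00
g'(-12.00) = -409.00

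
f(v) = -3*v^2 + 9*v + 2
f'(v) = 9 - 6*v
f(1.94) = 8.17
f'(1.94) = -2.64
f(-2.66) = -43.17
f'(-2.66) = 24.96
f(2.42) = 6.21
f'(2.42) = -5.52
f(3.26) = -0.54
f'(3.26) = -10.56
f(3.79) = -6.98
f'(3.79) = -13.74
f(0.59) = 6.27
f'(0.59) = 5.46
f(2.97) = 2.27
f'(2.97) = -8.82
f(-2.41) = -37.11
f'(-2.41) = 23.46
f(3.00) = 2.00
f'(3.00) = -9.00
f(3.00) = 2.00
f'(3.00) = -9.00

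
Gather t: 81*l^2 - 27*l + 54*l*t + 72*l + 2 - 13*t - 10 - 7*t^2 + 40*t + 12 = 81*l^2 + 45*l - 7*t^2 + t*(54*l + 27) + 4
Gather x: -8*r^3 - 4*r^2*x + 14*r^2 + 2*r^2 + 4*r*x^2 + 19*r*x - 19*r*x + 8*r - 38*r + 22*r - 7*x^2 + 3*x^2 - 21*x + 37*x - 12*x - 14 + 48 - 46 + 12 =-8*r^3 + 16*r^2 - 8*r + x^2*(4*r - 4) + x*(4 - 4*r^2)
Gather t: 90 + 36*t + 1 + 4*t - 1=40*t + 90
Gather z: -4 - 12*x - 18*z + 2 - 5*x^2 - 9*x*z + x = -5*x^2 - 11*x + z*(-9*x - 18) - 2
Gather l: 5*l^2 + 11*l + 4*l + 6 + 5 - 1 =5*l^2 + 15*l + 10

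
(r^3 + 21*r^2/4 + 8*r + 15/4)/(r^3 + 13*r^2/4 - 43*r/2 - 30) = (r^2 + 4*r + 3)/(r^2 + 2*r - 24)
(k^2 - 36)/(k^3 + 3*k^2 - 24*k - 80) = (k^2 - 36)/(k^3 + 3*k^2 - 24*k - 80)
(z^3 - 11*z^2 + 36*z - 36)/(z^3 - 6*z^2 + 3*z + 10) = (z^2 - 9*z + 18)/(z^2 - 4*z - 5)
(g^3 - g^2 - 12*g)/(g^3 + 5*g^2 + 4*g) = (g^2 - g - 12)/(g^2 + 5*g + 4)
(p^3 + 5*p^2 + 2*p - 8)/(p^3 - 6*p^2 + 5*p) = (p^2 + 6*p + 8)/(p*(p - 5))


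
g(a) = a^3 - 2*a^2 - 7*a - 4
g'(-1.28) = 3.04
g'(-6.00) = 125.00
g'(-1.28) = 3.04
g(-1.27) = -0.38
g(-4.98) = -142.25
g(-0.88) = -0.07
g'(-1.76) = 9.33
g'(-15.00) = 728.00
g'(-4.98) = 87.32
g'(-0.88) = -1.16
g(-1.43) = -1.00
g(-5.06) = -149.34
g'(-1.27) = 2.92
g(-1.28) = -0.41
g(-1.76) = -3.33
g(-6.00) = -250.00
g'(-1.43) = 4.85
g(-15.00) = -3724.00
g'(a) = 3*a^2 - 4*a - 7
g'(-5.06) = 90.05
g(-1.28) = -0.41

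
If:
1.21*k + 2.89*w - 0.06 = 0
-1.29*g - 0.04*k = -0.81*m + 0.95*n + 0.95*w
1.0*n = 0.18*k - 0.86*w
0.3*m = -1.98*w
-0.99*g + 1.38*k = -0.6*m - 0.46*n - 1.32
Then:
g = -1.35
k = -0.78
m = -2.29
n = -0.44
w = 0.35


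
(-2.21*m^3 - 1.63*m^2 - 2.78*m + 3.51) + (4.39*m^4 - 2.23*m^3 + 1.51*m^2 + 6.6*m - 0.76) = 4.39*m^4 - 4.44*m^3 - 0.12*m^2 + 3.82*m + 2.75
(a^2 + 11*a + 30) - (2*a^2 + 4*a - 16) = -a^2 + 7*a + 46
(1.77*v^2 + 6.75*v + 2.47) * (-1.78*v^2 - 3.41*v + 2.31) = -3.1506*v^4 - 18.0507*v^3 - 23.3254*v^2 + 7.1698*v + 5.7057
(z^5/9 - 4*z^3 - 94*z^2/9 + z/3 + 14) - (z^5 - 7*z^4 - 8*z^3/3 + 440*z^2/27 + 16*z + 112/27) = -8*z^5/9 + 7*z^4 - 4*z^3/3 - 722*z^2/27 - 47*z/3 + 266/27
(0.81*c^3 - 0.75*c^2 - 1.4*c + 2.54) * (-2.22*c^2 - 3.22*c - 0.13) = -1.7982*c^5 - 0.9432*c^4 + 5.4177*c^3 - 1.0333*c^2 - 7.9968*c - 0.3302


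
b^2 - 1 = (b - 1)*(b + 1)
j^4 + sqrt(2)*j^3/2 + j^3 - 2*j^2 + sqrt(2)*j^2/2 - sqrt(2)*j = j*(j - 1)*(j + 2)*(j + sqrt(2)/2)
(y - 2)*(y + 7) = y^2 + 5*y - 14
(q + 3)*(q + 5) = q^2 + 8*q + 15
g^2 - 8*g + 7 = (g - 7)*(g - 1)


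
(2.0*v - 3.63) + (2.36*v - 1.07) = 4.36*v - 4.7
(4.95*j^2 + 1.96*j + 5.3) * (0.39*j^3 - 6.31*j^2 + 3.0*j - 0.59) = 1.9305*j^5 - 30.4701*j^4 + 4.5494*j^3 - 30.4835*j^2 + 14.7436*j - 3.127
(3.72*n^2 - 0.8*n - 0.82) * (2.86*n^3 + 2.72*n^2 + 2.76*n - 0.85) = 10.6392*n^5 + 7.8304*n^4 + 5.746*n^3 - 7.6004*n^2 - 1.5832*n + 0.697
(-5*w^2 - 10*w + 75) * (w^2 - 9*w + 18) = -5*w^4 + 35*w^3 + 75*w^2 - 855*w + 1350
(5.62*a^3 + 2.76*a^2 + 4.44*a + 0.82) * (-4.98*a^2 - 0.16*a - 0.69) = -27.9876*a^5 - 14.644*a^4 - 26.4306*a^3 - 6.6984*a^2 - 3.1948*a - 0.5658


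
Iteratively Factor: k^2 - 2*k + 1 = (k - 1)*(k - 1)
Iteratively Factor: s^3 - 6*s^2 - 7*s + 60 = (s - 5)*(s^2 - s - 12) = (s - 5)*(s - 4)*(s + 3)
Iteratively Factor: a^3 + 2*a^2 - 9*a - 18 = (a + 2)*(a^2 - 9) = (a + 2)*(a + 3)*(a - 3)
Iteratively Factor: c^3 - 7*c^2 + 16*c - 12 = (c - 2)*(c^2 - 5*c + 6) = (c - 2)^2*(c - 3)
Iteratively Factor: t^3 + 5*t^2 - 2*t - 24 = (t - 2)*(t^2 + 7*t + 12) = (t - 2)*(t + 3)*(t + 4)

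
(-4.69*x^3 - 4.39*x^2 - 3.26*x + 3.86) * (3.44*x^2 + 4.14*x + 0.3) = -16.1336*x^5 - 34.5182*x^4 - 30.796*x^3 - 1.535*x^2 + 15.0024*x + 1.158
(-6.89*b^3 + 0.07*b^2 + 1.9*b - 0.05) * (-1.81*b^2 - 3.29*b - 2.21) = 12.4709*b^5 + 22.5414*b^4 + 11.5576*b^3 - 6.3152*b^2 - 4.0345*b + 0.1105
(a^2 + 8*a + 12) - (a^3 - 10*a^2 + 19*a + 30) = -a^3 + 11*a^2 - 11*a - 18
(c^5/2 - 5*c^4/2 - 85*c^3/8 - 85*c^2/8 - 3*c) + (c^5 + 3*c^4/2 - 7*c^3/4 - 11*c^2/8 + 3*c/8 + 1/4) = 3*c^5/2 - c^4 - 99*c^3/8 - 12*c^2 - 21*c/8 + 1/4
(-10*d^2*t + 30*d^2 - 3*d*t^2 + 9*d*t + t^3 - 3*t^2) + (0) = -10*d^2*t + 30*d^2 - 3*d*t^2 + 9*d*t + t^3 - 3*t^2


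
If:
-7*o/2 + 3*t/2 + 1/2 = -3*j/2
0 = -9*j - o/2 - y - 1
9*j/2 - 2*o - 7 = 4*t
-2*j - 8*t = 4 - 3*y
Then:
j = 46/289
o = -110/289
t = -399/289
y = -648/289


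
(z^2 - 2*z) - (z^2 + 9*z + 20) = -11*z - 20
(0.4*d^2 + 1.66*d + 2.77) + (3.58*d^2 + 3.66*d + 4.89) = 3.98*d^2 + 5.32*d + 7.66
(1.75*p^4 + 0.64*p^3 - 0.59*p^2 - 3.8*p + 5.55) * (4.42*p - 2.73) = 7.735*p^5 - 1.9487*p^4 - 4.355*p^3 - 15.1853*p^2 + 34.905*p - 15.1515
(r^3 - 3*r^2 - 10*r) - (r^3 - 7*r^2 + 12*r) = 4*r^2 - 22*r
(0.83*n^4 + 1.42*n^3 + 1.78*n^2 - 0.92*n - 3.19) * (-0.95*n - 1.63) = -0.7885*n^5 - 2.7019*n^4 - 4.0056*n^3 - 2.0274*n^2 + 4.5301*n + 5.1997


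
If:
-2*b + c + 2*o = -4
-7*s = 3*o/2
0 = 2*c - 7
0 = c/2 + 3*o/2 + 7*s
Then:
No Solution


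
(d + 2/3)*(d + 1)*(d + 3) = d^3 + 14*d^2/3 + 17*d/3 + 2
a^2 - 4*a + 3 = (a - 3)*(a - 1)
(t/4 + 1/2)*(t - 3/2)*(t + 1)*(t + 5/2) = t^4/4 + t^3 + 5*t^2/16 - 37*t/16 - 15/8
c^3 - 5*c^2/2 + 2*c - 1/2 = (c - 1)^2*(c - 1/2)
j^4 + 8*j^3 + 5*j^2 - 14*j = j*(j - 1)*(j + 2)*(j + 7)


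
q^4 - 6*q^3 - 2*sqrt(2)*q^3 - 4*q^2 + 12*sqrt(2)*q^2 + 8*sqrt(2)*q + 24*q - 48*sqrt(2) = (q - 6)*(q - 2)*(q + 2)*(q - 2*sqrt(2))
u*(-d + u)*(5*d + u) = -5*d^2*u + 4*d*u^2 + u^3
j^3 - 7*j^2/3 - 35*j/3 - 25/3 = (j - 5)*(j + 1)*(j + 5/3)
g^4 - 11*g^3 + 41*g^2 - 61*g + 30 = (g - 5)*(g - 3)*(g - 2)*(g - 1)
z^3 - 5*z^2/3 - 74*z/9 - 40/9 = (z - 4)*(z + 2/3)*(z + 5/3)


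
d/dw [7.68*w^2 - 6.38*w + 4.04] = 15.36*w - 6.38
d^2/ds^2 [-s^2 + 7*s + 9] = -2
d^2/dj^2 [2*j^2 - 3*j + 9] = 4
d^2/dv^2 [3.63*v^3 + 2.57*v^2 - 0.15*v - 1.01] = 21.78*v + 5.14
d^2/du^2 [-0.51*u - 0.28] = 0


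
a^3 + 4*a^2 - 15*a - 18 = (a - 3)*(a + 1)*(a + 6)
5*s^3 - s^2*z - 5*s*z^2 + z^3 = (-5*s + z)*(-s + z)*(s + z)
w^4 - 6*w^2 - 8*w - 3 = (w - 3)*(w + 1)^3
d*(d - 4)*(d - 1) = d^3 - 5*d^2 + 4*d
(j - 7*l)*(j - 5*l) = j^2 - 12*j*l + 35*l^2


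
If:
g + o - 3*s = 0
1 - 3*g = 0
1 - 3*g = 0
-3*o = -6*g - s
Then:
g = 1/3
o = 19/24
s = 3/8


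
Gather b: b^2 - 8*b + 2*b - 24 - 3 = b^2 - 6*b - 27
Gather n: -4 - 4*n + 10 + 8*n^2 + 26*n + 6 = 8*n^2 + 22*n + 12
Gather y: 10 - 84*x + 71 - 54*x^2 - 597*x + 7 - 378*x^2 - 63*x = -432*x^2 - 744*x + 88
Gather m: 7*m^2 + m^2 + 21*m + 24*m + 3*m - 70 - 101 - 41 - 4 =8*m^2 + 48*m - 216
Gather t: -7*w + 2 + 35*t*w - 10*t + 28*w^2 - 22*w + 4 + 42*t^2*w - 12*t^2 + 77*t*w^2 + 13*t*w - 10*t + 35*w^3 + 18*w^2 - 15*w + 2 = t^2*(42*w - 12) + t*(77*w^2 + 48*w - 20) + 35*w^3 + 46*w^2 - 44*w + 8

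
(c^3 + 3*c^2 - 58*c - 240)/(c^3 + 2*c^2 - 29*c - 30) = (c^2 - 3*c - 40)/(c^2 - 4*c - 5)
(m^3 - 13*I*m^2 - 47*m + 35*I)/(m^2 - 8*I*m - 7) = m - 5*I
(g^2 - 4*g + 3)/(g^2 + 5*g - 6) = (g - 3)/(g + 6)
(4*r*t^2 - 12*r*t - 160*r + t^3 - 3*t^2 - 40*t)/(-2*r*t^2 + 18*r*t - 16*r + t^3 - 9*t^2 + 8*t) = (-4*r*t - 20*r - t^2 - 5*t)/(2*r*t - 2*r - t^2 + t)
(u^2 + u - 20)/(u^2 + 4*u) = (u^2 + u - 20)/(u*(u + 4))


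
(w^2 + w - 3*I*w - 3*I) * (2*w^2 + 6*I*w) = 2*w^4 + 2*w^3 + 18*w^2 + 18*w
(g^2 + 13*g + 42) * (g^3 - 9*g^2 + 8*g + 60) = g^5 + 4*g^4 - 67*g^3 - 214*g^2 + 1116*g + 2520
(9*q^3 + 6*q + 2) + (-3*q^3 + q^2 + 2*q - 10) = 6*q^3 + q^2 + 8*q - 8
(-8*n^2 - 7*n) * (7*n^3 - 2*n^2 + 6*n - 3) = -56*n^5 - 33*n^4 - 34*n^3 - 18*n^2 + 21*n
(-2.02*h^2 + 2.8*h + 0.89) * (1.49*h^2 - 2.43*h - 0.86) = -3.0098*h^4 + 9.0806*h^3 - 3.7407*h^2 - 4.5707*h - 0.7654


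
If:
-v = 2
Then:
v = -2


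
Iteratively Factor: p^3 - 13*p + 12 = (p - 1)*(p^2 + p - 12) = (p - 1)*(p + 4)*(p - 3)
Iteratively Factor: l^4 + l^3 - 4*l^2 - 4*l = (l + 1)*(l^3 - 4*l) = (l - 2)*(l + 1)*(l^2 + 2*l) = (l - 2)*(l + 1)*(l + 2)*(l)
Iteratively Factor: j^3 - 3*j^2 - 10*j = (j + 2)*(j^2 - 5*j) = (j - 5)*(j + 2)*(j)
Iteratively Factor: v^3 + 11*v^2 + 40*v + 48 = (v + 4)*(v^2 + 7*v + 12) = (v + 3)*(v + 4)*(v + 4)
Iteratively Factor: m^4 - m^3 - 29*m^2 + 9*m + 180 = (m + 3)*(m^3 - 4*m^2 - 17*m + 60) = (m + 3)*(m + 4)*(m^2 - 8*m + 15) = (m - 3)*(m + 3)*(m + 4)*(m - 5)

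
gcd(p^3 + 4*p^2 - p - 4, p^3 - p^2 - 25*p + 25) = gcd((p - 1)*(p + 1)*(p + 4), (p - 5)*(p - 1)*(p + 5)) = p - 1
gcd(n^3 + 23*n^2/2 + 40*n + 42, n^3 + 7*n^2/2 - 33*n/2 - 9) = n + 6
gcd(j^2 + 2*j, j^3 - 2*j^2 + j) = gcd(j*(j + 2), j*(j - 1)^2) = j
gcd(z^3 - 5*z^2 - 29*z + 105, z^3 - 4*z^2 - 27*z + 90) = z^2 + 2*z - 15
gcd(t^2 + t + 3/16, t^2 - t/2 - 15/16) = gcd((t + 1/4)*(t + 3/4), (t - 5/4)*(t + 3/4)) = t + 3/4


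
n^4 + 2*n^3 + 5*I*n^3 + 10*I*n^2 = n^2*(n + 2)*(n + 5*I)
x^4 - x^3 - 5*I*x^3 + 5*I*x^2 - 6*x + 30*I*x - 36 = (x - 3)*(x + 2)*(x - 6*I)*(x + I)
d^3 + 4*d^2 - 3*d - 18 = (d - 2)*(d + 3)^2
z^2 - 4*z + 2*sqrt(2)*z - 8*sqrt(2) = (z - 4)*(z + 2*sqrt(2))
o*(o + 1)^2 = o^3 + 2*o^2 + o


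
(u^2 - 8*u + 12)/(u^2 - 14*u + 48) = (u - 2)/(u - 8)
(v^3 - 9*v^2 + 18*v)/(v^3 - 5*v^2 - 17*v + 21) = v*(v^2 - 9*v + 18)/(v^3 - 5*v^2 - 17*v + 21)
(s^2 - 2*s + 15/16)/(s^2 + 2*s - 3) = (s^2 - 2*s + 15/16)/(s^2 + 2*s - 3)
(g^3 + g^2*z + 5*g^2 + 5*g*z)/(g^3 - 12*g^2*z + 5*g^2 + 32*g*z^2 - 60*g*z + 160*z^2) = g*(g + z)/(g^2 - 12*g*z + 32*z^2)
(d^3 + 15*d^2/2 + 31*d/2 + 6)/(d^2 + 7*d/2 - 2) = (2*d^2 + 7*d + 3)/(2*d - 1)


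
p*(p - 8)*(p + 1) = p^3 - 7*p^2 - 8*p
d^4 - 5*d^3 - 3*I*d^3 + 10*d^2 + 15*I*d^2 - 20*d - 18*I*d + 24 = (d - 3)*(d - 2)*(d - 4*I)*(d + I)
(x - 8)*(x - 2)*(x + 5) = x^3 - 5*x^2 - 34*x + 80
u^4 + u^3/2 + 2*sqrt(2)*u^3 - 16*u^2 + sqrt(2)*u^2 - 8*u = u*(u + 1/2)*(u - 2*sqrt(2))*(u + 4*sqrt(2))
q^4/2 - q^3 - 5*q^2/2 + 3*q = q*(q/2 + 1)*(q - 3)*(q - 1)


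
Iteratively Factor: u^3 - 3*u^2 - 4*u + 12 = (u - 2)*(u^2 - u - 6) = (u - 2)*(u + 2)*(u - 3)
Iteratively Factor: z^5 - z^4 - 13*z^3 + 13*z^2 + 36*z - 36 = (z + 3)*(z^4 - 4*z^3 - z^2 + 16*z - 12) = (z - 1)*(z + 3)*(z^3 - 3*z^2 - 4*z + 12) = (z - 2)*(z - 1)*(z + 3)*(z^2 - z - 6) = (z - 3)*(z - 2)*(z - 1)*(z + 3)*(z + 2)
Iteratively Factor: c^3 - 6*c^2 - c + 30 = (c + 2)*(c^2 - 8*c + 15) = (c - 5)*(c + 2)*(c - 3)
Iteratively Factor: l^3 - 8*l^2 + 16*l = (l)*(l^2 - 8*l + 16) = l*(l - 4)*(l - 4)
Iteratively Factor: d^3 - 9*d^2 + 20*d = (d)*(d^2 - 9*d + 20) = d*(d - 4)*(d - 5)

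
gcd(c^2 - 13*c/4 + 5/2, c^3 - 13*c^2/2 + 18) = c - 2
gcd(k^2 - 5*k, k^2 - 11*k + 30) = k - 5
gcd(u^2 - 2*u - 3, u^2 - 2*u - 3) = u^2 - 2*u - 3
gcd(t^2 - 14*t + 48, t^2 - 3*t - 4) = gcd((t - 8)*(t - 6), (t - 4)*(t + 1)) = 1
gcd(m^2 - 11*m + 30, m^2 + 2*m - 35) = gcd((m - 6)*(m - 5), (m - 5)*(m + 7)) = m - 5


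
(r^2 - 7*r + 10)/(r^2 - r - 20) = (r - 2)/(r + 4)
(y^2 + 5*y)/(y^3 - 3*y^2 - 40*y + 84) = y*(y + 5)/(y^3 - 3*y^2 - 40*y + 84)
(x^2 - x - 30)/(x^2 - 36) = (x + 5)/(x + 6)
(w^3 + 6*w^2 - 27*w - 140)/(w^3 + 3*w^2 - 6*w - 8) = (w^2 + 2*w - 35)/(w^2 - w - 2)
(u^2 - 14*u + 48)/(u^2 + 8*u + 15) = (u^2 - 14*u + 48)/(u^2 + 8*u + 15)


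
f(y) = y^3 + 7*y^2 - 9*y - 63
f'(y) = 3*y^2 + 14*y - 9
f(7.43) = 666.74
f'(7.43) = 260.63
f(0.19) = -64.45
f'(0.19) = -6.23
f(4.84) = 170.80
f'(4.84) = 129.04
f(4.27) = 104.05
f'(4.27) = 105.48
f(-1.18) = -44.28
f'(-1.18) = -21.34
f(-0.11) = -61.93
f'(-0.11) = -10.50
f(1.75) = -51.95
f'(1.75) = 24.69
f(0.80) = -65.21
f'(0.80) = 4.12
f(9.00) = 1152.00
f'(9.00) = 360.00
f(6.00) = 351.00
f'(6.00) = 183.00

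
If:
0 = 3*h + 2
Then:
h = -2/3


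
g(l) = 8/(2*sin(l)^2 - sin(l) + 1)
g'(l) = 8*(-4*sin(l)*cos(l) + cos(l))/(2*sin(l)^2 - sin(l) + 1)^2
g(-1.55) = 2.00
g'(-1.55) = 0.05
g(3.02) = 8.81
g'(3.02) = -4.96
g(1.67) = 4.03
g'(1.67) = 0.60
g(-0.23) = 6.01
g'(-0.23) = 8.39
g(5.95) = 5.19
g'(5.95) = 7.35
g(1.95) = 4.45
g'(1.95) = 2.49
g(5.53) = 3.05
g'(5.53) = 3.18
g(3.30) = 6.63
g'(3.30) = -8.84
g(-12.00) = 7.70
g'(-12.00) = -7.16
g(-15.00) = 3.21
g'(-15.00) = -3.51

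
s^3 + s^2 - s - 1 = (s - 1)*(s + 1)^2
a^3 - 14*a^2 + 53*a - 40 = (a - 8)*(a - 5)*(a - 1)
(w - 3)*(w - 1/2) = w^2 - 7*w/2 + 3/2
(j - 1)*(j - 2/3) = j^2 - 5*j/3 + 2/3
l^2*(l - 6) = l^3 - 6*l^2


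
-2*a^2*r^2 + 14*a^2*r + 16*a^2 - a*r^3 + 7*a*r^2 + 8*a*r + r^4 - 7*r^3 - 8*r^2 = (-2*a + r)*(a + r)*(r - 8)*(r + 1)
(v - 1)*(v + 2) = v^2 + v - 2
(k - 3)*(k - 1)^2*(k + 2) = k^4 - 3*k^3 - 3*k^2 + 11*k - 6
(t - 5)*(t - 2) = t^2 - 7*t + 10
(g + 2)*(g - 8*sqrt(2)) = g^2 - 8*sqrt(2)*g + 2*g - 16*sqrt(2)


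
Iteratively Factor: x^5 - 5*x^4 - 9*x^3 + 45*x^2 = (x - 3)*(x^4 - 2*x^3 - 15*x^2) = (x - 3)*(x + 3)*(x^3 - 5*x^2) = x*(x - 3)*(x + 3)*(x^2 - 5*x) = x*(x - 5)*(x - 3)*(x + 3)*(x)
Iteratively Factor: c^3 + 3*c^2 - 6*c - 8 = (c + 1)*(c^2 + 2*c - 8) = (c - 2)*(c + 1)*(c + 4)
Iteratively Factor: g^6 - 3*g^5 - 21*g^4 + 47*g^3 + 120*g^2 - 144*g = (g + 3)*(g^5 - 6*g^4 - 3*g^3 + 56*g^2 - 48*g) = g*(g + 3)*(g^4 - 6*g^3 - 3*g^2 + 56*g - 48) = g*(g - 1)*(g + 3)*(g^3 - 5*g^2 - 8*g + 48) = g*(g - 4)*(g - 1)*(g + 3)*(g^2 - g - 12) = g*(g - 4)*(g - 1)*(g + 3)^2*(g - 4)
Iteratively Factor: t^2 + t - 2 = (t - 1)*(t + 2)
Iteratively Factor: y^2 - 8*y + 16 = (y - 4)*(y - 4)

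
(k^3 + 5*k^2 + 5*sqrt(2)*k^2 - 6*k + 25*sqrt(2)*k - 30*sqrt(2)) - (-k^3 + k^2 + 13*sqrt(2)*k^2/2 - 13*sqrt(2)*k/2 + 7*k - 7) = 2*k^3 - 3*sqrt(2)*k^2/2 + 4*k^2 - 13*k + 63*sqrt(2)*k/2 - 30*sqrt(2) + 7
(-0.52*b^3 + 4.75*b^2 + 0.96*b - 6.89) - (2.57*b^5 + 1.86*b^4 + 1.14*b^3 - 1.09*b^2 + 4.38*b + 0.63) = -2.57*b^5 - 1.86*b^4 - 1.66*b^3 + 5.84*b^2 - 3.42*b - 7.52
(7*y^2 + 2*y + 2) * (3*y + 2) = 21*y^3 + 20*y^2 + 10*y + 4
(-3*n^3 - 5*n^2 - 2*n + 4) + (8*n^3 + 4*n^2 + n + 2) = 5*n^3 - n^2 - n + 6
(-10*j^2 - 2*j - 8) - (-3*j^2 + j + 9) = -7*j^2 - 3*j - 17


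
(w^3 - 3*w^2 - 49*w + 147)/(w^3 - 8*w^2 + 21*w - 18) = (w^2 - 49)/(w^2 - 5*w + 6)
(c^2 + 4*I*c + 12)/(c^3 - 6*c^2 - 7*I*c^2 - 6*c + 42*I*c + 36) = (c^2 + 4*I*c + 12)/(c^3 + c^2*(-6 - 7*I) + c*(-6 + 42*I) + 36)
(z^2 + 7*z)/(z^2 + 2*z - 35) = z/(z - 5)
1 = 1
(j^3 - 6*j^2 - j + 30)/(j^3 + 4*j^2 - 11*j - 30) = (j - 5)/(j + 5)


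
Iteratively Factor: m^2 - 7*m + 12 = (m - 3)*(m - 4)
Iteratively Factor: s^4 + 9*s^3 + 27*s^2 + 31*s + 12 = (s + 1)*(s^3 + 8*s^2 + 19*s + 12) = (s + 1)*(s + 3)*(s^2 + 5*s + 4) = (s + 1)*(s + 3)*(s + 4)*(s + 1)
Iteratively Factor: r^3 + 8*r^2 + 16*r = (r + 4)*(r^2 + 4*r) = r*(r + 4)*(r + 4)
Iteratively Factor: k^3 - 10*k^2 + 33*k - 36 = (k - 3)*(k^2 - 7*k + 12) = (k - 4)*(k - 3)*(k - 3)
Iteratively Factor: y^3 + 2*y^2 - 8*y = (y)*(y^2 + 2*y - 8) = y*(y - 2)*(y + 4)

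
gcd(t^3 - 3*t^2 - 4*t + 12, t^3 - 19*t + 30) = t^2 - 5*t + 6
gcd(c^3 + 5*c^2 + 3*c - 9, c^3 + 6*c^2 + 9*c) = c^2 + 6*c + 9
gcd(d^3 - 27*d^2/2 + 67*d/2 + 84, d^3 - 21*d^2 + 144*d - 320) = d - 8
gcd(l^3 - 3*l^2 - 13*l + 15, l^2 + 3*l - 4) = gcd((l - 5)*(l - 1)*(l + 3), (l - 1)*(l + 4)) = l - 1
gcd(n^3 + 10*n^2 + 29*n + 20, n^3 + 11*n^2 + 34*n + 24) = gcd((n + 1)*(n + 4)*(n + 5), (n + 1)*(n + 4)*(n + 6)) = n^2 + 5*n + 4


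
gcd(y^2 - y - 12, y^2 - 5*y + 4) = y - 4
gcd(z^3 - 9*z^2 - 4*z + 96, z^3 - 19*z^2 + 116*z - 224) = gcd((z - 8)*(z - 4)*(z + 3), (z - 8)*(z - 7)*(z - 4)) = z^2 - 12*z + 32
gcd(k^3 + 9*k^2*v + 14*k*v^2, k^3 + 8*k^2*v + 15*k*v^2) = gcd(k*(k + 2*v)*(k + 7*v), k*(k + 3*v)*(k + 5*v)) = k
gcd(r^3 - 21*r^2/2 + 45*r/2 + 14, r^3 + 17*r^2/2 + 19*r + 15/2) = r + 1/2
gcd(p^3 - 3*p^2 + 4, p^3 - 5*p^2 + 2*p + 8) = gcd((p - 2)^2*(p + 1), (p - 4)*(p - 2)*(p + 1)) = p^2 - p - 2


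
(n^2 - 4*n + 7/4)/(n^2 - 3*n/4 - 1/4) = (-4*n^2 + 16*n - 7)/(-4*n^2 + 3*n + 1)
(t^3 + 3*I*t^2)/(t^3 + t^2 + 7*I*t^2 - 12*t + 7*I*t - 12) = t^2/(t^2 + t*(1 + 4*I) + 4*I)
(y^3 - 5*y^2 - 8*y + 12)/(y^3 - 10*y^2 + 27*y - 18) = (y + 2)/(y - 3)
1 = 1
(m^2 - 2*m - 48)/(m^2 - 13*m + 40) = (m + 6)/(m - 5)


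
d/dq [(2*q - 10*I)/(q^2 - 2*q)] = 2*(q*(q - 2) - 2*(q - 1)*(q - 5*I))/(q^2*(q - 2)^2)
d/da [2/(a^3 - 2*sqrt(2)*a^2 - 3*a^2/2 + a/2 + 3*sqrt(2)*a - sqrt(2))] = 4*(-6*a^2 + 6*a + 8*sqrt(2)*a - 6*sqrt(2) - 1)/(2*a^3 - 4*sqrt(2)*a^2 - 3*a^2 + a + 6*sqrt(2)*a - 2*sqrt(2))^2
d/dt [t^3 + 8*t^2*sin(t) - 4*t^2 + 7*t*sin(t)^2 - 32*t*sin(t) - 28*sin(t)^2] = 8*t^2*cos(t) + 3*t^2 + 16*t*sin(t) + 7*t*sin(2*t) - 32*t*cos(t) - 8*t + 7*sin(t)^2 - 32*sin(t) - 28*sin(2*t)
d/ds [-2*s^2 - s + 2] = -4*s - 1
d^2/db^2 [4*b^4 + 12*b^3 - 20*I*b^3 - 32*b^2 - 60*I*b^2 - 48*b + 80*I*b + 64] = 48*b^2 + b*(72 - 120*I) - 64 - 120*I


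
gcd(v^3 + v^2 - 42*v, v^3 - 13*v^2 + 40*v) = v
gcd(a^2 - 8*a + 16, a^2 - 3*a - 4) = a - 4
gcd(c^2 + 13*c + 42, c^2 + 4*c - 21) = c + 7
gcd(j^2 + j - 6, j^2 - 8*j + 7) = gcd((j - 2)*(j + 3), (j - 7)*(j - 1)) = 1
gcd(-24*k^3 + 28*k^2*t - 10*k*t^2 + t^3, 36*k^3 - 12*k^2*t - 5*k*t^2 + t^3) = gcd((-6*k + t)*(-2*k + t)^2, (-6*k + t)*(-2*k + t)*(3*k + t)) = 12*k^2 - 8*k*t + t^2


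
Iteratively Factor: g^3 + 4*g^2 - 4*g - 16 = (g + 2)*(g^2 + 2*g - 8) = (g - 2)*(g + 2)*(g + 4)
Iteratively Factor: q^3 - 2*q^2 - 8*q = (q)*(q^2 - 2*q - 8) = q*(q - 4)*(q + 2)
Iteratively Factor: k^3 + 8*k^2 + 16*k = (k)*(k^2 + 8*k + 16) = k*(k + 4)*(k + 4)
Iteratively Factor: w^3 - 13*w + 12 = (w - 1)*(w^2 + w - 12) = (w - 3)*(w - 1)*(w + 4)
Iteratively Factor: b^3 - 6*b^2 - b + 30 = (b - 3)*(b^2 - 3*b - 10) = (b - 5)*(b - 3)*(b + 2)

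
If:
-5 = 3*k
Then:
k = -5/3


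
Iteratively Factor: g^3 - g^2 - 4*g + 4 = (g - 1)*(g^2 - 4) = (g - 1)*(g + 2)*(g - 2)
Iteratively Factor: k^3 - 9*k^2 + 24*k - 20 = (k - 2)*(k^2 - 7*k + 10) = (k - 5)*(k - 2)*(k - 2)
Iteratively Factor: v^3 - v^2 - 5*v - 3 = (v - 3)*(v^2 + 2*v + 1) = (v - 3)*(v + 1)*(v + 1)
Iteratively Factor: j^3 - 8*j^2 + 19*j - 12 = (j - 1)*(j^2 - 7*j + 12) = (j - 4)*(j - 1)*(j - 3)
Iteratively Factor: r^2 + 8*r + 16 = (r + 4)*(r + 4)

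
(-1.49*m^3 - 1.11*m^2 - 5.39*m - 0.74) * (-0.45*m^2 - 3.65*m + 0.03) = 0.6705*m^5 + 5.938*m^4 + 6.4323*m^3 + 19.9732*m^2 + 2.5393*m - 0.0222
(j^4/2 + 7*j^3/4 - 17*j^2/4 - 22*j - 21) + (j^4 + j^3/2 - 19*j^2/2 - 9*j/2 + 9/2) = 3*j^4/2 + 9*j^3/4 - 55*j^2/4 - 53*j/2 - 33/2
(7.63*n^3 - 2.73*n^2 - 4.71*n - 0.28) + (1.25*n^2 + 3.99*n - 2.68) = 7.63*n^3 - 1.48*n^2 - 0.72*n - 2.96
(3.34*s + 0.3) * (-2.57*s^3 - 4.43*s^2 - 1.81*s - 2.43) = -8.5838*s^4 - 15.5672*s^3 - 7.3744*s^2 - 8.6592*s - 0.729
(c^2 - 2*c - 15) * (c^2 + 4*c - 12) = c^4 + 2*c^3 - 35*c^2 - 36*c + 180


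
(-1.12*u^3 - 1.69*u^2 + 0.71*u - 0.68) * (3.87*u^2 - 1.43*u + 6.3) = -4.3344*u^5 - 4.9387*u^4 - 1.8916*u^3 - 14.2939*u^2 + 5.4454*u - 4.284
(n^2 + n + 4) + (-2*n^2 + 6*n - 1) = -n^2 + 7*n + 3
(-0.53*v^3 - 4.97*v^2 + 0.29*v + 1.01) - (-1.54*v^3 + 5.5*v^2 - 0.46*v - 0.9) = 1.01*v^3 - 10.47*v^2 + 0.75*v + 1.91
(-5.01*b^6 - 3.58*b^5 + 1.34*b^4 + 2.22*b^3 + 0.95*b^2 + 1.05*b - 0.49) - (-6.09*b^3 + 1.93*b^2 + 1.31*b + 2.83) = -5.01*b^6 - 3.58*b^5 + 1.34*b^4 + 8.31*b^3 - 0.98*b^2 - 0.26*b - 3.32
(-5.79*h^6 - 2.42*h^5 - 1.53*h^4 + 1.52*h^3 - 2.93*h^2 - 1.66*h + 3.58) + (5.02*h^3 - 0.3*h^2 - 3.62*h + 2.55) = -5.79*h^6 - 2.42*h^5 - 1.53*h^4 + 6.54*h^3 - 3.23*h^2 - 5.28*h + 6.13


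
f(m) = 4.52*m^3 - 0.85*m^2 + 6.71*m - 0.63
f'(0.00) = 6.71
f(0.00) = -0.63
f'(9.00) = 1089.77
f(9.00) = 3285.99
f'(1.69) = 42.57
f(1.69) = 30.10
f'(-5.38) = 408.34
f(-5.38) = -765.19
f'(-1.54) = 41.49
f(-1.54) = -29.49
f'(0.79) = 13.83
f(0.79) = 6.37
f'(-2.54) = 98.51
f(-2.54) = -97.23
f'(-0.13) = 7.16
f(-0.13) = -1.53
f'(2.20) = 68.60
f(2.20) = 58.15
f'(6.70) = 604.03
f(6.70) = 1365.62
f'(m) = 13.56*m^2 - 1.7*m + 6.71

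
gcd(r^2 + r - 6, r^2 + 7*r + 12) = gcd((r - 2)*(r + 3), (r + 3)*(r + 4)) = r + 3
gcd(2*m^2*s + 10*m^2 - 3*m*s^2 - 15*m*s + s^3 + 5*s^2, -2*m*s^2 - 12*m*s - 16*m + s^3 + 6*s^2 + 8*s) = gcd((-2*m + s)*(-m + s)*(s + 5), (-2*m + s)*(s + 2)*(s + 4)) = -2*m + s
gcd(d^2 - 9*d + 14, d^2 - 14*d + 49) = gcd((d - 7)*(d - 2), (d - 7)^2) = d - 7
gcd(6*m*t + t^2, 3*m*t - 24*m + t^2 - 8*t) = 1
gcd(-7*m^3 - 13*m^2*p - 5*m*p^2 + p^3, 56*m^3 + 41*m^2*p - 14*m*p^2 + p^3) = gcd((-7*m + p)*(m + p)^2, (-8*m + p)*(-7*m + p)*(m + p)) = -7*m^2 - 6*m*p + p^2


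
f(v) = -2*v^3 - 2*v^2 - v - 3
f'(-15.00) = -1291.00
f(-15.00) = 6312.00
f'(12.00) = -913.00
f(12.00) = -3759.00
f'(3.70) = -97.94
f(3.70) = -135.39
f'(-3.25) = -51.38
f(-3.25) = 47.78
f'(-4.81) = -120.58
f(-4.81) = 178.11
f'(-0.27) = -0.36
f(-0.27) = -2.84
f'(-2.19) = -21.02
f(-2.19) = 10.60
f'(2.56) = -50.56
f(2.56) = -52.22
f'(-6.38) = -219.71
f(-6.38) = 441.36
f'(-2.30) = -23.54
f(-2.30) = 13.05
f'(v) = -6*v^2 - 4*v - 1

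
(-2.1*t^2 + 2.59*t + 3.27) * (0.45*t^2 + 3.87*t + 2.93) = -0.945*t^4 - 6.9615*t^3 + 5.3418*t^2 + 20.2436*t + 9.5811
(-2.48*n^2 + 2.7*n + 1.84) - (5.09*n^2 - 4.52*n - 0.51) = -7.57*n^2 + 7.22*n + 2.35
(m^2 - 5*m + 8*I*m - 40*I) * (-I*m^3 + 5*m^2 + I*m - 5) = -I*m^5 + 13*m^4 + 5*I*m^4 - 65*m^3 + 41*I*m^3 - 13*m^2 - 205*I*m^2 + 65*m - 40*I*m + 200*I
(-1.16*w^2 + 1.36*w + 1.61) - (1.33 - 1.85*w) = -1.16*w^2 + 3.21*w + 0.28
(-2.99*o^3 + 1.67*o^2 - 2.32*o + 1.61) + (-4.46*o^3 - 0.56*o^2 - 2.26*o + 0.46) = -7.45*o^3 + 1.11*o^2 - 4.58*o + 2.07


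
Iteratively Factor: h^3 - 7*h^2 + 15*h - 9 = (h - 3)*(h^2 - 4*h + 3) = (h - 3)*(h - 1)*(h - 3)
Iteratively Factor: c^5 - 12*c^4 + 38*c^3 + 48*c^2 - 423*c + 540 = (c - 3)*(c^4 - 9*c^3 + 11*c^2 + 81*c - 180) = (c - 3)^2*(c^3 - 6*c^2 - 7*c + 60) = (c - 5)*(c - 3)^2*(c^2 - c - 12) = (c - 5)*(c - 4)*(c - 3)^2*(c + 3)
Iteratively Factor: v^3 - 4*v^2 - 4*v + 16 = (v + 2)*(v^2 - 6*v + 8) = (v - 4)*(v + 2)*(v - 2)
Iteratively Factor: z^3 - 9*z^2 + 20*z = (z - 4)*(z^2 - 5*z) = (z - 5)*(z - 4)*(z)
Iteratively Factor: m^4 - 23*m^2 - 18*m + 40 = (m - 5)*(m^3 + 5*m^2 + 2*m - 8) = (m - 5)*(m + 4)*(m^2 + m - 2) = (m - 5)*(m + 2)*(m + 4)*(m - 1)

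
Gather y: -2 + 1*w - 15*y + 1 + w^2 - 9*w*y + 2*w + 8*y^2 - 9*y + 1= w^2 + 3*w + 8*y^2 + y*(-9*w - 24)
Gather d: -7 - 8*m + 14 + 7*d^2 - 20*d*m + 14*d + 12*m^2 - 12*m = 7*d^2 + d*(14 - 20*m) + 12*m^2 - 20*m + 7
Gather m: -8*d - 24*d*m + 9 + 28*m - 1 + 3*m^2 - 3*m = -8*d + 3*m^2 + m*(25 - 24*d) + 8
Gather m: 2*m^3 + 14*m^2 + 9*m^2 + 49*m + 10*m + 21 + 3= 2*m^3 + 23*m^2 + 59*m + 24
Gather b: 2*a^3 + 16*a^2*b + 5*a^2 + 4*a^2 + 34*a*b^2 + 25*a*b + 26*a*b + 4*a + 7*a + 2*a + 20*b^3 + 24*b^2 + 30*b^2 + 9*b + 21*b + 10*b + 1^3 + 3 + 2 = 2*a^3 + 9*a^2 + 13*a + 20*b^3 + b^2*(34*a + 54) + b*(16*a^2 + 51*a + 40) + 6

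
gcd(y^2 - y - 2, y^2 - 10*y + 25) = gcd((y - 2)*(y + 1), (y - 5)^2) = 1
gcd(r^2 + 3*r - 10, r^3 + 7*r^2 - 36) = r - 2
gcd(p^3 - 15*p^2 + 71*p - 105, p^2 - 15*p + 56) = p - 7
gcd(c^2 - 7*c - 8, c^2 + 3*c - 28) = 1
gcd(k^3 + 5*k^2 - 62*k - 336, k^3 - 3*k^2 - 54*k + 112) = k^2 - k - 56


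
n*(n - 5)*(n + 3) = n^3 - 2*n^2 - 15*n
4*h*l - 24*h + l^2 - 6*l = (4*h + l)*(l - 6)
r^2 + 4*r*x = r*(r + 4*x)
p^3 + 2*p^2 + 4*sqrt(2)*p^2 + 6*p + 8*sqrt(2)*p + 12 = (p + 2)*(p + sqrt(2))*(p + 3*sqrt(2))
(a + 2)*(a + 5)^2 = a^3 + 12*a^2 + 45*a + 50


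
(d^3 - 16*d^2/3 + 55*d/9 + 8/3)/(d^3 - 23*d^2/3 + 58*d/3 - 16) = (d + 1/3)/(d - 2)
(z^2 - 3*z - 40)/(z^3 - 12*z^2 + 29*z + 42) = (z^2 - 3*z - 40)/(z^3 - 12*z^2 + 29*z + 42)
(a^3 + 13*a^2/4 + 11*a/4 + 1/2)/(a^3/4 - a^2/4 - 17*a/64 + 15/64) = 16*(4*a^2 + 9*a + 2)/(16*a^2 - 32*a + 15)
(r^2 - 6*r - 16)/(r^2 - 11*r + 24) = (r + 2)/(r - 3)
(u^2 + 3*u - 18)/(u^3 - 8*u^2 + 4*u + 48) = (u^2 + 3*u - 18)/(u^3 - 8*u^2 + 4*u + 48)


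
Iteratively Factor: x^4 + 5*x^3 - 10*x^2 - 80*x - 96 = (x + 3)*(x^3 + 2*x^2 - 16*x - 32) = (x + 2)*(x + 3)*(x^2 - 16) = (x + 2)*(x + 3)*(x + 4)*(x - 4)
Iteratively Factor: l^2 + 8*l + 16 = (l + 4)*(l + 4)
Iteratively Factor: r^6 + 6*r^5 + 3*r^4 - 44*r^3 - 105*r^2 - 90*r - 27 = (r - 3)*(r^5 + 9*r^4 + 30*r^3 + 46*r^2 + 33*r + 9) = (r - 3)*(r + 3)*(r^4 + 6*r^3 + 12*r^2 + 10*r + 3) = (r - 3)*(r + 1)*(r + 3)*(r^3 + 5*r^2 + 7*r + 3) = (r - 3)*(r + 1)*(r + 3)^2*(r^2 + 2*r + 1) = (r - 3)*(r + 1)^2*(r + 3)^2*(r + 1)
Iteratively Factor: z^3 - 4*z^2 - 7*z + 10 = (z + 2)*(z^2 - 6*z + 5) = (z - 1)*(z + 2)*(z - 5)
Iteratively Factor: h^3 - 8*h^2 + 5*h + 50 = (h + 2)*(h^2 - 10*h + 25) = (h - 5)*(h + 2)*(h - 5)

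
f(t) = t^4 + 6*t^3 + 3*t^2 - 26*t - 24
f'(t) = 4*t^3 + 18*t^2 + 6*t - 26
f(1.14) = -39.16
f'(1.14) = 10.16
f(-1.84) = 8.08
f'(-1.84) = -1.02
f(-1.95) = 8.08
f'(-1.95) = 1.09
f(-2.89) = 1.13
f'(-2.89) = 10.45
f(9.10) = 11366.75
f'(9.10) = 4533.46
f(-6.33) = 344.49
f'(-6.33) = -357.28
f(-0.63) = -7.77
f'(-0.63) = -23.64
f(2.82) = 124.33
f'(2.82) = 223.77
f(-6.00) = 240.00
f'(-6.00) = -278.00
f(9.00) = 10920.00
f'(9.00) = 4402.00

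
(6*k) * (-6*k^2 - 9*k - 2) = -36*k^3 - 54*k^2 - 12*k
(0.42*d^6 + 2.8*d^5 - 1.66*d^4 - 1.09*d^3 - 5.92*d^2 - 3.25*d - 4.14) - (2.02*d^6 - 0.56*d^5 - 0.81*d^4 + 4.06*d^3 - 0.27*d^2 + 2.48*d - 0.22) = -1.6*d^6 + 3.36*d^5 - 0.85*d^4 - 5.15*d^3 - 5.65*d^2 - 5.73*d - 3.92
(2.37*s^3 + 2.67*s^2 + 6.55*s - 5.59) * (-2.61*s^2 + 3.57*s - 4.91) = -6.1857*s^5 + 1.4922*s^4 - 19.2003*s^3 + 24.8637*s^2 - 52.1168*s + 27.4469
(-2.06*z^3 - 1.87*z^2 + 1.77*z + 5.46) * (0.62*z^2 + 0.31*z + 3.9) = -1.2772*z^5 - 1.798*z^4 - 7.5163*z^3 - 3.3591*z^2 + 8.5956*z + 21.294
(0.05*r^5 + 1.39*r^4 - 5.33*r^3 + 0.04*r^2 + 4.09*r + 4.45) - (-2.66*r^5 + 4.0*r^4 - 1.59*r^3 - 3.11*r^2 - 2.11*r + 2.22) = 2.71*r^5 - 2.61*r^4 - 3.74*r^3 + 3.15*r^2 + 6.2*r + 2.23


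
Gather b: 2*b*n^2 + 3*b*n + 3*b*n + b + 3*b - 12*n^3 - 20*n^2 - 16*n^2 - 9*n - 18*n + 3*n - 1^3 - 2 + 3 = b*(2*n^2 + 6*n + 4) - 12*n^3 - 36*n^2 - 24*n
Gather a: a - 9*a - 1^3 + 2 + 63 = 64 - 8*a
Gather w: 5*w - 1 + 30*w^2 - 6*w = 30*w^2 - w - 1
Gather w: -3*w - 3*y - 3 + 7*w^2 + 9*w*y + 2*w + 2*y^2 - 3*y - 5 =7*w^2 + w*(9*y - 1) + 2*y^2 - 6*y - 8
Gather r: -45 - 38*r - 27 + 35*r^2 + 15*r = 35*r^2 - 23*r - 72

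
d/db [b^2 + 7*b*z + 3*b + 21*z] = 2*b + 7*z + 3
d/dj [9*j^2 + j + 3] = 18*j + 1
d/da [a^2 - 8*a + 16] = 2*a - 8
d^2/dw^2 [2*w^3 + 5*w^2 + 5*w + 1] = 12*w + 10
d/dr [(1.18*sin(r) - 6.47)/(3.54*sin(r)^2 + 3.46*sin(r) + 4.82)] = (-4.1772*sin(r)^2 + 45.8076*sin(r) + 28.0738)*cos(r)/(12.5316*sin(r)^4 + 24.4968*sin(r)^3 + 46.0972*sin(r)^2 + 33.3544*sin(r) + 23.2324)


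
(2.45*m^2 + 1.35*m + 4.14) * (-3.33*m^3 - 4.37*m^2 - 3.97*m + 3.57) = -8.1585*m^5 - 15.202*m^4 - 29.4122*m^3 - 14.7048*m^2 - 11.6163*m + 14.7798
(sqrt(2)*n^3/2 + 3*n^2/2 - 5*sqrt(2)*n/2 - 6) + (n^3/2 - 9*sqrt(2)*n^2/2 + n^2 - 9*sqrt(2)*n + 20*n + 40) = n^3/2 + sqrt(2)*n^3/2 - 9*sqrt(2)*n^2/2 + 5*n^2/2 - 23*sqrt(2)*n/2 + 20*n + 34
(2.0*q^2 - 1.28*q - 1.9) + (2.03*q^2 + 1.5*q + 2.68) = 4.03*q^2 + 0.22*q + 0.78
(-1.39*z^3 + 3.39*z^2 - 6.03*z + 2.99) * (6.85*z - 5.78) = -9.5215*z^4 + 31.2557*z^3 - 60.8997*z^2 + 55.3349*z - 17.2822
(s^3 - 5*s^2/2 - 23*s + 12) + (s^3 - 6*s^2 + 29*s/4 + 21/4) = 2*s^3 - 17*s^2/2 - 63*s/4 + 69/4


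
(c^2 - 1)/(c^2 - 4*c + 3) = (c + 1)/(c - 3)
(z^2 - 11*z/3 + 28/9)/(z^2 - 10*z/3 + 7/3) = (z - 4/3)/(z - 1)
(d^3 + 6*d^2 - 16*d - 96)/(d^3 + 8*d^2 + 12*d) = (d^2 - 16)/(d*(d + 2))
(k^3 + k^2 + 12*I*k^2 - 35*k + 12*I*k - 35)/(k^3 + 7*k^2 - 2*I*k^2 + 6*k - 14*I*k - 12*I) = (k^2 + 12*I*k - 35)/(k^2 + 2*k*(3 - I) - 12*I)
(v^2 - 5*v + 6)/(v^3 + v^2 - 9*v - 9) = (v - 2)/(v^2 + 4*v + 3)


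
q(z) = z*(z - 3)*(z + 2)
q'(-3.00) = 27.00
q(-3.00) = -18.00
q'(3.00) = 15.00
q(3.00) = 0.00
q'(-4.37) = 60.03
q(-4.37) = -76.33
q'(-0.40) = -4.72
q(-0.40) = 2.18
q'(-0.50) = -4.25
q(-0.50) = 2.62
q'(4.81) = 53.79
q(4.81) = 59.29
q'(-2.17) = 12.47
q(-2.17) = -1.91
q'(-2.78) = 22.75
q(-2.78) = -12.53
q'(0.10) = -6.17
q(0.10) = -0.61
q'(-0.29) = -5.17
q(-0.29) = 1.63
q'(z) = z*(z - 3) + z*(z + 2) + (z - 3)*(z + 2)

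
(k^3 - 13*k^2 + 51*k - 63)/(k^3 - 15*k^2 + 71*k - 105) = (k - 3)/(k - 5)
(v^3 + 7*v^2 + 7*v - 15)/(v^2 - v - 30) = (v^2 + 2*v - 3)/(v - 6)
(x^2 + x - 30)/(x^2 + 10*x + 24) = (x - 5)/(x + 4)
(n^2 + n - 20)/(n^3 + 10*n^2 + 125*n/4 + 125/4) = 4*(n - 4)/(4*n^2 + 20*n + 25)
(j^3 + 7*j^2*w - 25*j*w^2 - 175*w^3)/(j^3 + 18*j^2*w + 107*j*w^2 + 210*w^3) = (j - 5*w)/(j + 6*w)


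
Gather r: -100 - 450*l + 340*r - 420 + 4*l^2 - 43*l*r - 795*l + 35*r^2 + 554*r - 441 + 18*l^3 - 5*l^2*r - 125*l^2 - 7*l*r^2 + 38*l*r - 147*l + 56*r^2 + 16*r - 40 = 18*l^3 - 121*l^2 - 1392*l + r^2*(91 - 7*l) + r*(-5*l^2 - 5*l + 910) - 1001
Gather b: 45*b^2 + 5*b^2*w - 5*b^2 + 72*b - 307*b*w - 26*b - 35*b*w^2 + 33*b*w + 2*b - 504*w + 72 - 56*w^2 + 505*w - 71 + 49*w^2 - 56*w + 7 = b^2*(5*w + 40) + b*(-35*w^2 - 274*w + 48) - 7*w^2 - 55*w + 8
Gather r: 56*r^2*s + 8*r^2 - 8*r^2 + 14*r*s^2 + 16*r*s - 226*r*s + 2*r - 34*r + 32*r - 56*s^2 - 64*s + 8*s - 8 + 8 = 56*r^2*s + r*(14*s^2 - 210*s) - 56*s^2 - 56*s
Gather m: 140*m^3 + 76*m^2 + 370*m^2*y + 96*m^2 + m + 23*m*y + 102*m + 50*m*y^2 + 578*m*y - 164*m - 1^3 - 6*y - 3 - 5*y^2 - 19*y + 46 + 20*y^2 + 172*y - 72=140*m^3 + m^2*(370*y + 172) + m*(50*y^2 + 601*y - 61) + 15*y^2 + 147*y - 30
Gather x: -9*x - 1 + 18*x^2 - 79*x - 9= 18*x^2 - 88*x - 10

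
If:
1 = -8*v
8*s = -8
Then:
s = -1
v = -1/8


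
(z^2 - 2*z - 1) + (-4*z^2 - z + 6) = -3*z^2 - 3*z + 5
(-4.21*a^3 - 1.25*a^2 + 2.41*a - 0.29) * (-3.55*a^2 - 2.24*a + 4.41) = 14.9455*a^5 + 13.8679*a^4 - 24.3216*a^3 - 9.8814*a^2 + 11.2777*a - 1.2789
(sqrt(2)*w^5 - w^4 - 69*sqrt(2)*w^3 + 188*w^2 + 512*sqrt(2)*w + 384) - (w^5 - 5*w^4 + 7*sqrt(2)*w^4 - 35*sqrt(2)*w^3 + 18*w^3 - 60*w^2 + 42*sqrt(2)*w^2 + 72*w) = -w^5 + sqrt(2)*w^5 - 7*sqrt(2)*w^4 + 4*w^4 - 34*sqrt(2)*w^3 - 18*w^3 - 42*sqrt(2)*w^2 + 248*w^2 - 72*w + 512*sqrt(2)*w + 384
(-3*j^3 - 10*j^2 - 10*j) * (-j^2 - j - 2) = 3*j^5 + 13*j^4 + 26*j^3 + 30*j^2 + 20*j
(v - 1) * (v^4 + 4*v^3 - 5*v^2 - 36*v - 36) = v^5 + 3*v^4 - 9*v^3 - 31*v^2 + 36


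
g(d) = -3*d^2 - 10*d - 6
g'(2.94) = -27.64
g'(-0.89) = -4.66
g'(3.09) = -28.54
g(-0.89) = 0.52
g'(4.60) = -37.60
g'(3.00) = -28.00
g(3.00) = -63.00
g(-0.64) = -0.83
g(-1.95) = 2.09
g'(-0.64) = -6.16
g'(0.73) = -14.38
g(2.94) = -61.33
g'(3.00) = -28.00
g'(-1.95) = 1.70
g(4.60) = -115.48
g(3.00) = -63.00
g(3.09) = -65.54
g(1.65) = -30.67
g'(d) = -6*d - 10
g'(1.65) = -19.90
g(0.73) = -14.90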